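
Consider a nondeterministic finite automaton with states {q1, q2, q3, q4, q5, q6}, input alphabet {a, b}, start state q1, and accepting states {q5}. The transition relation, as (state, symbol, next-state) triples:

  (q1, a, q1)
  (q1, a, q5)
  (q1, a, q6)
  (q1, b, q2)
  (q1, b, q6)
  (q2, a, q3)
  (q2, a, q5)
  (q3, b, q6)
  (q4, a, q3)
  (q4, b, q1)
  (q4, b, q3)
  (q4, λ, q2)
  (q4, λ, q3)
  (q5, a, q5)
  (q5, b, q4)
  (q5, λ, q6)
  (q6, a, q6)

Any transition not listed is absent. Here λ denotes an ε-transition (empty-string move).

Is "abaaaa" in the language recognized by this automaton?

Start in {q1}.
Read 'a': q1→{q1, q5, q6}; now {q1, q5, q6}.
Read 'b': q1→{q2, q6}, q5→{q4}, q6→∅; union {q2, q4, q6}; ε-closure = {q2, q3, q4, q6}.
Read 'a': q2→{q3, q5}, q3→∅, q4→{q3}, q6→{q6}; now {q3, q5, q6}.
Read 'a': q3→∅, q5→{q5}, q6→{q6}; now {q5, q6}.
Read 'a': q5→{q5}, q6→{q6}; now {q5, q6}.
Read 'a': q5→{q5}, q6→{q6}; now {q5, q6}.
The final set {q5, q6} contains the accepting state q5.

Yes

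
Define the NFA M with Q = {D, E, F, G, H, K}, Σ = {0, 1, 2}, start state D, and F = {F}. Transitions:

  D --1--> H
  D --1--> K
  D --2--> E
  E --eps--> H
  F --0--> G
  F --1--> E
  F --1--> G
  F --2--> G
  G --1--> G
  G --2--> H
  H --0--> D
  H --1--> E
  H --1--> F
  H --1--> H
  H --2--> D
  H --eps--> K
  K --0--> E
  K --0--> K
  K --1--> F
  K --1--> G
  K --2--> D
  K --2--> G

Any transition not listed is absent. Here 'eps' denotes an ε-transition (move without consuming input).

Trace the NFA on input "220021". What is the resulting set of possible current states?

∅

Start in {D}.
Read '2': D→{E}; union {E}; ε-closure = {E, H, K}.
Read '2': E→∅, H→{D}, K→{D, G}; now {D, G}.
Read '0': D→∅, G→∅; now ∅.
The set is empty and remains empty for the remaining 3 symbols.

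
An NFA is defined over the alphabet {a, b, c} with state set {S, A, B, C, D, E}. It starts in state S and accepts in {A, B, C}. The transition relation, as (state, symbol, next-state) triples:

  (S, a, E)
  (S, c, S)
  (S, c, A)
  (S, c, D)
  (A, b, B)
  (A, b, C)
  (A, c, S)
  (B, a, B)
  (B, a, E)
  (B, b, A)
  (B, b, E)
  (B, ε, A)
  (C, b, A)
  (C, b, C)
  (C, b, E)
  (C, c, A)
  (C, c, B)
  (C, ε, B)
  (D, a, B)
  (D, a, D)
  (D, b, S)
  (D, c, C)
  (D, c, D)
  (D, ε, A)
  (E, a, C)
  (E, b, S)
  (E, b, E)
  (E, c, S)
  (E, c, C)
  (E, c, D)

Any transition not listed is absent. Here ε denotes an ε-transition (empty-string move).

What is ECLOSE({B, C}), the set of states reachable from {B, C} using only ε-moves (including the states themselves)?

Begin with {B, C}.
ε-move B → A; add A.

{A, B, C}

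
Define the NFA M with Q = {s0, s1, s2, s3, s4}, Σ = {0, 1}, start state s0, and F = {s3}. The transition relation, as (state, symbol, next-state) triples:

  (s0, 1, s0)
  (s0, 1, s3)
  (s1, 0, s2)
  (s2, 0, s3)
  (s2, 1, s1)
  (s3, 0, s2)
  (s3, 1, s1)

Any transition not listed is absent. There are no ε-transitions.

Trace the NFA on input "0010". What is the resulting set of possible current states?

∅

Start in {s0}.
Read '0': s0→∅; now ∅.
The set is empty and remains empty for the remaining 3 symbols.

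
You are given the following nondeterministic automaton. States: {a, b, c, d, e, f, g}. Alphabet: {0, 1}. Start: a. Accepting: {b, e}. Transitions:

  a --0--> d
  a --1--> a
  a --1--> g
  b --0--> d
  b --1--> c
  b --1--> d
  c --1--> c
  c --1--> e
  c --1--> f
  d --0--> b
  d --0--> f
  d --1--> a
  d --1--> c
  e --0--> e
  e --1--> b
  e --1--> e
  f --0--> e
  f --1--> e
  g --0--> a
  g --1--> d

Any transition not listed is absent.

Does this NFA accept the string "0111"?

Yes

Start in {a}.
Read '0': {a} → {d}.
Read '1': {d} → {a, c}.
Read '1': {a, c} → {a, c, e, f, g}.
Read '1': {a, c, e, f, g} → {a, b, c, d, e, f, g}.
The final set {a, b, c, d, e, f, g} contains the accepting states b, e.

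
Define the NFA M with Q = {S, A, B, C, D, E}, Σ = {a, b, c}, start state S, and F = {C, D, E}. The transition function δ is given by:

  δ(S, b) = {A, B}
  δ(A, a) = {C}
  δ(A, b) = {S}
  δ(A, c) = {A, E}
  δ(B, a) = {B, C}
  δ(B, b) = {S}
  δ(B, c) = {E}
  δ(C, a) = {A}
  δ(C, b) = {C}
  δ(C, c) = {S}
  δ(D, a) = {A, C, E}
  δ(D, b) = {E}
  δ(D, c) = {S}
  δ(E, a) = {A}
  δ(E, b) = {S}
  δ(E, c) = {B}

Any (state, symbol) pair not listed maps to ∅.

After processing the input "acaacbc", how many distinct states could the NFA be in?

Start in {S}.
Read 'a': {S} → ∅.
The set is empty and remains empty for the remaining 6 symbols.
That set has 0 states.

0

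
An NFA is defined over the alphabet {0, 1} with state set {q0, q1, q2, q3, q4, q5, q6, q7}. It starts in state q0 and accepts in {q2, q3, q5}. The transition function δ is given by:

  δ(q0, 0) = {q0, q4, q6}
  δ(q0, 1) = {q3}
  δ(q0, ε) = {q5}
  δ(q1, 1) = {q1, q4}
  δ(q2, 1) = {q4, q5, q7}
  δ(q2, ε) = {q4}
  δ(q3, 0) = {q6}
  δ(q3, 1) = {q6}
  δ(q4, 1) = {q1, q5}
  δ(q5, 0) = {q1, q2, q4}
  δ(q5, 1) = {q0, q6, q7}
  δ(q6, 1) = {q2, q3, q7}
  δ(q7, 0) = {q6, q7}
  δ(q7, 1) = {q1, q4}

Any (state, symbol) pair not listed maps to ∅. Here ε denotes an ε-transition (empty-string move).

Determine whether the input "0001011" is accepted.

Start: ε-closure({q0}) = {q0, q5}.
Read '0': q0→{q0, q4, q6}, q5→{q1, q2, q4}; union {q0, q1, q2, q4, q6}; ε-closure = {q0, q1, q2, q4, q5, q6}.
Read '0': q0→{q0, q4, q6}, q1→∅, q2→∅, q4→∅, q5→{q1, q2, q4}, q6→∅; union {q0, q1, q2, q4, q6}; ε-closure = {q0, q1, q2, q4, q5, q6}.
Read '0': q0→{q0, q4, q6}, q1→∅, q2→∅, q4→∅, q5→{q1, q2, q4}, q6→∅; union {q0, q1, q2, q4, q6}; ε-closure = {q0, q1, q2, q4, q5, q6}.
Read '1': q0→{q3}, q1→{q1, q4}, q2→{q4, q5, q7}, q4→{q1, q5}, q5→{q0, q6, q7}, q6→{q2, q3, q7}; now {q0, q1, q2, q3, q4, q5, q6, q7}.
Read '0': q0→{q0, q4, q6}, q1→∅, q2→∅, q3→{q6}, q4→∅, q5→{q1, q2, q4}, q6→∅, q7→{q6, q7}; union {q0, q1, q2, q4, q6, q7}; ε-closure = {q0, q1, q2, q4, q5, q6, q7}.
Read '1': q0→{q3}, q1→{q1, q4}, q2→{q4, q5, q7}, q4→{q1, q5}, q5→{q0, q6, q7}, q6→{q2, q3, q7}, q7→{q1, q4}; now {q0, q1, q2, q3, q4, q5, q6, q7}.
Read '1': q0→{q3}, q1→{q1, q4}, q2→{q4, q5, q7}, q3→{q6}, q4→{q1, q5}, q5→{q0, q6, q7}, q6→{q2, q3, q7}, q7→{q1, q4}; now {q0, q1, q2, q3, q4, q5, q6, q7}.
The final set {q0, q1, q2, q3, q4, q5, q6, q7} contains the accepting states q2, q3, q5.

Yes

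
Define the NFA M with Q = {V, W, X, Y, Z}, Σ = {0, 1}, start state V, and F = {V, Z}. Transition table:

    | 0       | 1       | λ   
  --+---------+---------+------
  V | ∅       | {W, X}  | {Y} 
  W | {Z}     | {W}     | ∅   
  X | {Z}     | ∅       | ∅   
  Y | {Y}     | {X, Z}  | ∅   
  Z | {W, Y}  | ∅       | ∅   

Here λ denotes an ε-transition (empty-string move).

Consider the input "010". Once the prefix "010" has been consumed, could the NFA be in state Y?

Yes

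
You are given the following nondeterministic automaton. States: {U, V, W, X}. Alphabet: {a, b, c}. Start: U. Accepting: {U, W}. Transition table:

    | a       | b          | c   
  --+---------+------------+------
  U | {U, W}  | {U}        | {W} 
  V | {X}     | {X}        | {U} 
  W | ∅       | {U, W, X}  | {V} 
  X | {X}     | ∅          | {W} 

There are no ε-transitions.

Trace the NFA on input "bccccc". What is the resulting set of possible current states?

{V}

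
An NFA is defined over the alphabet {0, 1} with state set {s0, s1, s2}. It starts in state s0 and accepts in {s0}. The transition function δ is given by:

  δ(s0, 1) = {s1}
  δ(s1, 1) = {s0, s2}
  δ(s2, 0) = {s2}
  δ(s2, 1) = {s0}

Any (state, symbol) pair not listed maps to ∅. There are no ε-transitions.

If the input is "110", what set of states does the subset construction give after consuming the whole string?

Start in {s0}.
Read '1': s0→{s1}; now {s1}.
Read '1': s1→{s0, s2}; now {s0, s2}.
Read '0': s0→∅, s2→{s2}; now {s2}.

{s2}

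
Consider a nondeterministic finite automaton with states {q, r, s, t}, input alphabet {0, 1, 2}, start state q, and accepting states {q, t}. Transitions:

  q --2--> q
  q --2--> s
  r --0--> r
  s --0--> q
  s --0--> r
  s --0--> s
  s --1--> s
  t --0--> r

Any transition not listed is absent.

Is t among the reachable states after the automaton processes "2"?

Start in {q}.
Read '2': {q} → {q, s}.
State t is not in {q, s}.

No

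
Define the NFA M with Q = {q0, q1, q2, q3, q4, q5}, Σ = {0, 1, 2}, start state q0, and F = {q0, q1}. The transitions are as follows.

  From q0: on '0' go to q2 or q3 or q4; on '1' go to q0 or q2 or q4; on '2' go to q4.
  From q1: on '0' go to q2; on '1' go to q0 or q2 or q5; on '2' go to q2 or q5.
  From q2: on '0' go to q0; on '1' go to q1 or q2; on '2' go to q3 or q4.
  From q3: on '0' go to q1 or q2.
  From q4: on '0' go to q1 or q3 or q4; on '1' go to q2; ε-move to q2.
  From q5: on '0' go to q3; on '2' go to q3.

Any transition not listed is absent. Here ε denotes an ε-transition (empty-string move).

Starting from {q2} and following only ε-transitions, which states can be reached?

{q2}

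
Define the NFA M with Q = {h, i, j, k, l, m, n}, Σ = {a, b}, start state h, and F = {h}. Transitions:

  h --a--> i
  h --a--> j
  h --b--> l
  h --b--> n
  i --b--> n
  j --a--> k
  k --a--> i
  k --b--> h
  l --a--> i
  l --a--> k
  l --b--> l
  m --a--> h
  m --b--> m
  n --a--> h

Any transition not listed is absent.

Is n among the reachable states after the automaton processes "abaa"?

No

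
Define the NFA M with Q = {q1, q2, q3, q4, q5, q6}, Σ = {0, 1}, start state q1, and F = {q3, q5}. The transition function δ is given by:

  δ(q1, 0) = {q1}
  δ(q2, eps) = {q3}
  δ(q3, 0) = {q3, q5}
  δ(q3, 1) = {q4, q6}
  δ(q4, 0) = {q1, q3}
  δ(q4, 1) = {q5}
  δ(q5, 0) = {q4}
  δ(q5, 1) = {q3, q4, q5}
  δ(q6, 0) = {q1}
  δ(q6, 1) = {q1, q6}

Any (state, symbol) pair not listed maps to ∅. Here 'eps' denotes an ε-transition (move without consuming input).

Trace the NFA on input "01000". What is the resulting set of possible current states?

Start in {q1}.
Read '0': {q1} → {q1}.
Read '1': {q1} → ∅.
The set is empty and remains empty for the remaining 3 symbols.

∅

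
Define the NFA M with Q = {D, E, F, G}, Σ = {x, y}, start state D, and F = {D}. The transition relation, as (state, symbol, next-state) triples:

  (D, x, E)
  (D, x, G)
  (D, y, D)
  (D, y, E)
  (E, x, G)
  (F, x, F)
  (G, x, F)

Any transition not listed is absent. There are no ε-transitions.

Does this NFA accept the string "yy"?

Yes

Start in {D}.
Read 'y': D→{D, E}; now {D, E}.
Read 'y': D→{D, E}, E→∅; now {D, E}.
The final set {D, E} contains the accepting state D.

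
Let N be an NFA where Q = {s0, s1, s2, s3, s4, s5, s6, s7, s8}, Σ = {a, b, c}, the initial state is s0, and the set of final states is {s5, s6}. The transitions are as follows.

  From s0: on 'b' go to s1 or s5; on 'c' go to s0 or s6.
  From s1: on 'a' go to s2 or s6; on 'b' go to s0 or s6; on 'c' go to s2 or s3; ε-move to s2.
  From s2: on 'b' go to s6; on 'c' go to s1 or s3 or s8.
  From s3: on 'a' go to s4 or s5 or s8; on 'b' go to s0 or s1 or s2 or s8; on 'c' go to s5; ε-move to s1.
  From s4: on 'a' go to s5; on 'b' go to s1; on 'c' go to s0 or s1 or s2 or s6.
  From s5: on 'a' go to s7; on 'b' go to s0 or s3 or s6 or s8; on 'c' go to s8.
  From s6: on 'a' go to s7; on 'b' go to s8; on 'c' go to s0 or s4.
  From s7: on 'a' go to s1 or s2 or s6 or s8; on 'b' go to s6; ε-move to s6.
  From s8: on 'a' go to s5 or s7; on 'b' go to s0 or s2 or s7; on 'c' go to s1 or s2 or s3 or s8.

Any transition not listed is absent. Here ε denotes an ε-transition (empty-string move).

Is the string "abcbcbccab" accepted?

Start in {s0}.
Read 'a': {s0} → ∅.
The set is empty and remains empty for the remaining 9 symbols.
The final set ∅ contains no accepting state.

No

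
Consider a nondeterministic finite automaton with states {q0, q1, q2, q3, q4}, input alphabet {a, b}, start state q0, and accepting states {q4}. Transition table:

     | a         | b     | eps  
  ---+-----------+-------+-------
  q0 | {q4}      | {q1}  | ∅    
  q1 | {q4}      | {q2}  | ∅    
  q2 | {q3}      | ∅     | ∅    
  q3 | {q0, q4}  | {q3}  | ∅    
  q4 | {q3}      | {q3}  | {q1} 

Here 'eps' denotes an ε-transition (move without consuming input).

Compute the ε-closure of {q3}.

{q3}

Begin with {q3}.
No ε-moves leave this set, so the closure equals the set itself.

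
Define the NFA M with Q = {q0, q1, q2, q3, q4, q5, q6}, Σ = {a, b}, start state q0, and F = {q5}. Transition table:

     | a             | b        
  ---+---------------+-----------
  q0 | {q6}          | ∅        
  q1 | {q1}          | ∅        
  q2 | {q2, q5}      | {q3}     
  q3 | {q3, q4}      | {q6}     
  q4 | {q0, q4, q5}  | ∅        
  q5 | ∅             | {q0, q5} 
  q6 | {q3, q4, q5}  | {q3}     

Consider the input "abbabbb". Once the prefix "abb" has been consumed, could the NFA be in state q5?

Start in {q0}.
Read 'a': q0→{q6}; now {q6}.
Read 'b': q6→{q3}; now {q3}.
Read 'b': q3→{q6}; now {q6}.
State q5 is not in {q6}.

No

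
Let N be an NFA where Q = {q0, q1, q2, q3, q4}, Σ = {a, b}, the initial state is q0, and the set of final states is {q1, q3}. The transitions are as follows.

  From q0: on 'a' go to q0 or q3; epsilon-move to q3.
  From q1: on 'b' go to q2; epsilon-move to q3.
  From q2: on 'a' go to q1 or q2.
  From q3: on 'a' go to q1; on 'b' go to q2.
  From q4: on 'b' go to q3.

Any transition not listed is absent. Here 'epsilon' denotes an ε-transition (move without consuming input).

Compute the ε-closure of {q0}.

{q0, q3}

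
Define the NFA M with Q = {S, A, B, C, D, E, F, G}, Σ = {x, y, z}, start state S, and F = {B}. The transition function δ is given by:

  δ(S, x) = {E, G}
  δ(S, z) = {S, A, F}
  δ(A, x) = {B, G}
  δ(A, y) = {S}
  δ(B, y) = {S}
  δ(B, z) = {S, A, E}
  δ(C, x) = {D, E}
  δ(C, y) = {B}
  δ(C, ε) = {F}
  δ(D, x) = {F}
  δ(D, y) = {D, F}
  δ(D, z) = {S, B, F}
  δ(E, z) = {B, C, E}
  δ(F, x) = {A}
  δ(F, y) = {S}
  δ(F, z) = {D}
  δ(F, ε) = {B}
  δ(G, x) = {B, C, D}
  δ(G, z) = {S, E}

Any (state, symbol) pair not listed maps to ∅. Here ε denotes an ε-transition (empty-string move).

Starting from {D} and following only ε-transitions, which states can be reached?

{D}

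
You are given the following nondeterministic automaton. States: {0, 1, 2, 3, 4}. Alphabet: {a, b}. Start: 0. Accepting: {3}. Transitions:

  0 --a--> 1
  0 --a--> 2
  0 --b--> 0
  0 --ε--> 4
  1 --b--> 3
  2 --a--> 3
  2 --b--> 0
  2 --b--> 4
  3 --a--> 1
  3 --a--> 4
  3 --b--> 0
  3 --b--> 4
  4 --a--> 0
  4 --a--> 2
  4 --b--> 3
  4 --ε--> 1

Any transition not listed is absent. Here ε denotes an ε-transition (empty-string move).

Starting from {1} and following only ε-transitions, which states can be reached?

Begin with {1}.
No ε-moves leave this set, so the closure equals the set itself.

{1}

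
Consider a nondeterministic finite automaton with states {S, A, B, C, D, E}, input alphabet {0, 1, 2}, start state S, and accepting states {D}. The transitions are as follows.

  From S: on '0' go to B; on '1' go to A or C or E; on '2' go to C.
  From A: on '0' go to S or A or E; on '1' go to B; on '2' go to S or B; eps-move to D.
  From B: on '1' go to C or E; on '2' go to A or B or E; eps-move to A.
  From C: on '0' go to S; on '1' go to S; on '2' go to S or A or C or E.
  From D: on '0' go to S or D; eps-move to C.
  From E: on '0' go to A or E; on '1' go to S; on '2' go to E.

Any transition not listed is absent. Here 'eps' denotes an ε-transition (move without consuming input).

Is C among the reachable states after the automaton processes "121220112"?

Yes

Start in {S}.
Read '1': S→{A, C, E}; union {A, C, E}; ε-closure = {A, C, D, E}.
Read '2': A→{S, B}, C→{S, A, C, E}, D→∅, E→{E}; union {S, A, B, C, E}; ε-closure = {S, A, B, C, D, E}.
Read '1': S→{A, C, E}, A→{B}, B→{C, E}, C→{S}, D→∅, E→{S}; union {S, A, B, C, E}; ε-closure = {S, A, B, C, D, E}.
Read '2': S→{C}, A→{S, B}, B→{A, B, E}, C→{S, A, C, E}, D→∅, E→{E}; union {S, A, B, C, E}; ε-closure = {S, A, B, C, D, E}.
Read '2': S→{C}, A→{S, B}, B→{A, B, E}, C→{S, A, C, E}, D→∅, E→{E}; union {S, A, B, C, E}; ε-closure = {S, A, B, C, D, E}.
Read '0': S→{B}, A→{S, A, E}, B→∅, C→{S}, D→{S, D}, E→{A, E}; union {S, A, B, D, E}; ε-closure = {S, A, B, C, D, E}.
Read '1': S→{A, C, E}, A→{B}, B→{C, E}, C→{S}, D→∅, E→{S}; union {S, A, B, C, E}; ε-closure = {S, A, B, C, D, E}.
Read '1': S→{A, C, E}, A→{B}, B→{C, E}, C→{S}, D→∅, E→{S}; union {S, A, B, C, E}; ε-closure = {S, A, B, C, D, E}.
Read '2': S→{C}, A→{S, B}, B→{A, B, E}, C→{S, A, C, E}, D→∅, E→{E}; union {S, A, B, C, E}; ε-closure = {S, A, B, C, D, E}.
State C is in {S, A, B, C, D, E}.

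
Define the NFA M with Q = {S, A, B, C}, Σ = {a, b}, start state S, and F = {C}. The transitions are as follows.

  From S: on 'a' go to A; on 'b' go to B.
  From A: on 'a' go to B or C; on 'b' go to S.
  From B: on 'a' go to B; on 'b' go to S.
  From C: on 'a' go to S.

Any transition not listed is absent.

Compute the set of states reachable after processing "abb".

Start in {S}.
Read 'a': S→{A}; now {A}.
Read 'b': A→{S}; now {S}.
Read 'b': S→{B}; now {B}.

{B}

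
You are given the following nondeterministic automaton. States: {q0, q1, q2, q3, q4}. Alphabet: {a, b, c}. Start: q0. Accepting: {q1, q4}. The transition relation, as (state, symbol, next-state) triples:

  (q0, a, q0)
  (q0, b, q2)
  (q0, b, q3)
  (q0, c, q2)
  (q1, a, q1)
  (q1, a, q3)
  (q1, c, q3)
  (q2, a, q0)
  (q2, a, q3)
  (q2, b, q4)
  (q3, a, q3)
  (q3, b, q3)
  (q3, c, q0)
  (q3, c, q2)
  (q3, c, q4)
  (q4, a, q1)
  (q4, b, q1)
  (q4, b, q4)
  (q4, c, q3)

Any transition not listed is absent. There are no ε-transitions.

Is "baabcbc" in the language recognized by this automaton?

Start in {q0}.
Read 'b': {q0} → {q2, q3}.
Read 'a': {q2, q3} → {q0, q3}.
Read 'a': {q0, q3} → {q0, q3}.
Read 'b': {q0, q3} → {q2, q3}.
Read 'c': {q2, q3} → {q0, q2, q4}.
Read 'b': {q0, q2, q4} → {q1, q2, q3, q4}.
Read 'c': {q1, q2, q3, q4} → {q0, q2, q3, q4}.
The final set {q0, q2, q3, q4} contains the accepting state q4.

Yes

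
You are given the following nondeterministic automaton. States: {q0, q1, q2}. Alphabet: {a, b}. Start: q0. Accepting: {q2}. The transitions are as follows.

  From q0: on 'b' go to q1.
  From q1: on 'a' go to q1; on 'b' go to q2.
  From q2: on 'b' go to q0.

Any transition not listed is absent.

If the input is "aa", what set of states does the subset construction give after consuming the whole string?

∅

Start in {q0}.
Read 'a': q0→∅; now ∅.
The set is empty and remains empty for the remaining 1 symbol.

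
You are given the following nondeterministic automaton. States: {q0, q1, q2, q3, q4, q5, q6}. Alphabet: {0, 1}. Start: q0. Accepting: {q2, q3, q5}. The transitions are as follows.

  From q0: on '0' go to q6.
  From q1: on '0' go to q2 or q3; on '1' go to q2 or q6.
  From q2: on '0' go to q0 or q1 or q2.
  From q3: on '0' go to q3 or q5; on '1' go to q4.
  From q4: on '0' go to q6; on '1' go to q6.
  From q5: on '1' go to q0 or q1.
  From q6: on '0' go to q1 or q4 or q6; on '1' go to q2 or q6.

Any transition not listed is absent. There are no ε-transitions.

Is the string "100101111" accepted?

No

Start in {q0}.
Read '1': q0→∅; now ∅.
The set is empty and remains empty for the remaining 8 symbols.
The final set ∅ contains no accepting state.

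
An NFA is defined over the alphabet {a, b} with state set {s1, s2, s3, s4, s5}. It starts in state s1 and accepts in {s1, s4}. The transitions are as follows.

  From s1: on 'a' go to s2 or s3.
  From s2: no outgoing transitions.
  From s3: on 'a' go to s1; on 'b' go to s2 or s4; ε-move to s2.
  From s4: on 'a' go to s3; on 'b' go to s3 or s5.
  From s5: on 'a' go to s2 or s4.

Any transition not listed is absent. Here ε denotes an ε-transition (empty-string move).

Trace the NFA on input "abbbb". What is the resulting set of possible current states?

Start in {s1}.
Read 'a': s1→{s2, s3}; now {s2, s3}.
Read 'b': s2→∅, s3→{s2, s4}; now {s2, s4}.
Read 'b': s2→∅, s4→{s3, s5}; union {s3, s5}; ε-closure = {s2, s3, s5}.
Read 'b': s2→∅, s3→{s2, s4}, s5→∅; now {s2, s4}.
Read 'b': s2→∅, s4→{s3, s5}; union {s3, s5}; ε-closure = {s2, s3, s5}.

{s2, s3, s5}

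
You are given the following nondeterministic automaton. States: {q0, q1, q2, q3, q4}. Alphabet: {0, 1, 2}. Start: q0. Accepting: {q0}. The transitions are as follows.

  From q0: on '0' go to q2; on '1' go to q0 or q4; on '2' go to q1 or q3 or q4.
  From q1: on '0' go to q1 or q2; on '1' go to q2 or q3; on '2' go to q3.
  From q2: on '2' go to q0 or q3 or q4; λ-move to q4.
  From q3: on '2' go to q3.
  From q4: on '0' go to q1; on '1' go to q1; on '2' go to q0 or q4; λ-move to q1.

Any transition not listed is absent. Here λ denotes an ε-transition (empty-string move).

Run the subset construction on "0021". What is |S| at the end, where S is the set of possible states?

5

Start in {q0}.
Read '0': {q0} → {q1, q2, q4}.
Read '0': {q1, q2, q4} → {q1, q2, q4}.
Read '2': {q1, q2, q4} → {q0, q1, q3, q4}.
Read '1': {q0, q1, q3, q4} → {q0, q1, q2, q3, q4}.
That set has 5 states.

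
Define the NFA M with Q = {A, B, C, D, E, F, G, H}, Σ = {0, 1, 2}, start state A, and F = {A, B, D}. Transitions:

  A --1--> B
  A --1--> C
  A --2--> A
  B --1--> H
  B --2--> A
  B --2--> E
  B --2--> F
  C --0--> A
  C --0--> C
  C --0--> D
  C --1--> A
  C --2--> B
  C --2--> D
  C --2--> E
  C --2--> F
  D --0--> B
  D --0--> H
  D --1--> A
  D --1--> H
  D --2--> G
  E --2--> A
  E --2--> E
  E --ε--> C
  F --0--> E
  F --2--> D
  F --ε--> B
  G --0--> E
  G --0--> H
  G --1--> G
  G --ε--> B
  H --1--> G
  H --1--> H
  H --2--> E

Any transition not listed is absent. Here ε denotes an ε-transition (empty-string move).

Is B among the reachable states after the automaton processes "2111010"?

Start in {A}.
Read '2': A→{A}; now {A}.
Read '1': A→{B, C}; now {B, C}.
Read '1': B→{H}, C→{A}; now {A, H}.
Read '1': A→{B, C}, H→{G, H}; now {B, C, G, H}.
Read '0': B→∅, C→{A, C, D}, G→{E, H}, H→∅; now {A, C, D, E, H}.
Read '1': A→{B, C}, C→{A}, D→{A, H}, E→∅, H→{G, H}; now {A, B, C, G, H}.
Read '0': A→∅, B→∅, C→{A, C, D}, G→{E, H}, H→∅; now {A, C, D, E, H}.
State B is not in {A, C, D, E, H}.

No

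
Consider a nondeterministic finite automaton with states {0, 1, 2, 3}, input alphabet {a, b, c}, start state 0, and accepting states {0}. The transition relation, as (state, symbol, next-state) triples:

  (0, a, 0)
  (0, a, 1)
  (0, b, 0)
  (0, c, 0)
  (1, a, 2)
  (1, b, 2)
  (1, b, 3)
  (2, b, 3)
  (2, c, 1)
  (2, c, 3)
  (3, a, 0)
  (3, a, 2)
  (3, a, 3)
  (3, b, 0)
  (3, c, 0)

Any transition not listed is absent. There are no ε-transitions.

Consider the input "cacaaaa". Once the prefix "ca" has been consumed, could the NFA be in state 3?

Start in {0}.
Read 'c': 0→{0}; now {0}.
Read 'a': 0→{0, 1}; now {0, 1}.
State 3 is not in {0, 1}.

No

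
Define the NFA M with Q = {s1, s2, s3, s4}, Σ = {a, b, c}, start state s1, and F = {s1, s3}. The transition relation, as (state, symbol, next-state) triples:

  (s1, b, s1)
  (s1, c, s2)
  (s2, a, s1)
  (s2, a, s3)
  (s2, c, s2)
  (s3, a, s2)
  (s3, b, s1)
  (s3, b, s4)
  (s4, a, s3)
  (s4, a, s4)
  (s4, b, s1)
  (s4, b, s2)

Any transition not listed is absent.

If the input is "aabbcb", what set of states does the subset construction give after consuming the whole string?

Start in {s1}.
Read 'a': s1→∅; now ∅.
The set is empty and remains empty for the remaining 5 symbols.

∅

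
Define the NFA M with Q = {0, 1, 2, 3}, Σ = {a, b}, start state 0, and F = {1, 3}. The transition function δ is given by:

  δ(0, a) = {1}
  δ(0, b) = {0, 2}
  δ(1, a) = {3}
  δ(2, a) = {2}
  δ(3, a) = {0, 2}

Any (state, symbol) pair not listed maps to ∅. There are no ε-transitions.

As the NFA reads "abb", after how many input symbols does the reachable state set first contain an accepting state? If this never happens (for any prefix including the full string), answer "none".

Start in {0}.
Read 'a': {0} → {1}.
None of the earlier sets intersect F, but {1} does.

1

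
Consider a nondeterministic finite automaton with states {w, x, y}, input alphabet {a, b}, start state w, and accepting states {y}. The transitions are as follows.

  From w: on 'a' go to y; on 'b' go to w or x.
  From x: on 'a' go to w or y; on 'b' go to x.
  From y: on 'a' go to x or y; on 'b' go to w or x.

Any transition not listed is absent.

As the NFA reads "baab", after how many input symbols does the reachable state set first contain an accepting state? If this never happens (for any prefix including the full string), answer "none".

2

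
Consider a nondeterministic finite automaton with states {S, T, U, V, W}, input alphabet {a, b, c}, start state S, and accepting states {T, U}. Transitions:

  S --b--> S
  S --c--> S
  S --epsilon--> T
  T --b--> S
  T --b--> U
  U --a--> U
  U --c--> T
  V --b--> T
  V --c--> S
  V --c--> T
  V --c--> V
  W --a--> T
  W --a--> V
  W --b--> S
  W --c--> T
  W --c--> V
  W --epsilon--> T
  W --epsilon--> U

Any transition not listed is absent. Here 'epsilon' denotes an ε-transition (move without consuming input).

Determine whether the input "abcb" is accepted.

No

Start: ε-closure({S}) = {S, T}.
Read 'a': {S, T} → ∅.
The set is empty and remains empty for the remaining 3 symbols.
The final set ∅ contains no accepting state.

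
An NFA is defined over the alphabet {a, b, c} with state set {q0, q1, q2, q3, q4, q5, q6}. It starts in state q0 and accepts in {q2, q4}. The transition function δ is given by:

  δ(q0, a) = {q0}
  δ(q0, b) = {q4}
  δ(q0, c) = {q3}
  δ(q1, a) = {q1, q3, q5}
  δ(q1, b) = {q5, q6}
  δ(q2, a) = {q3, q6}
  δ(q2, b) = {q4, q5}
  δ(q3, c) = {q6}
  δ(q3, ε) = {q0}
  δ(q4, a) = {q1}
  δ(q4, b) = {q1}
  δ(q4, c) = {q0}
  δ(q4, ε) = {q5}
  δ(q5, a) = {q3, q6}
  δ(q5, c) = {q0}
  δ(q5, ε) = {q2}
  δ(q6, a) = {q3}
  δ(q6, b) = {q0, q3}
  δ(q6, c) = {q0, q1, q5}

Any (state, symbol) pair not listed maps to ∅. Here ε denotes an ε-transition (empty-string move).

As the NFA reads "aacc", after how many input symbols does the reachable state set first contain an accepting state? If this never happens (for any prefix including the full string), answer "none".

none

Start in {q0}.
Read 'a': {q0} → {q0}.
Read 'a': {q0} → {q0}.
Read 'c': {q0} → {q0, q3}.
Read 'c': {q0, q3} → {q0, q3, q6}.
No reachable set along the way intersects F.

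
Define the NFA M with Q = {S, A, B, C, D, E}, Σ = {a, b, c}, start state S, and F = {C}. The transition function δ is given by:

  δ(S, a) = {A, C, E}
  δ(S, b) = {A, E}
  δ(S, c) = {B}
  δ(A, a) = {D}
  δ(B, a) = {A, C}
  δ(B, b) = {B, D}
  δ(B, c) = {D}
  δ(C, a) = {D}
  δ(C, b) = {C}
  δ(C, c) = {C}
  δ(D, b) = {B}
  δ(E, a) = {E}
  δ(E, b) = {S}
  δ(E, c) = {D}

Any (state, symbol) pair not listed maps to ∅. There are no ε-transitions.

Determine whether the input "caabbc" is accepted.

No

Start in {S}.
Read 'c': {S} → {B}.
Read 'a': {B} → {A, C}.
Read 'a': {A, C} → {D}.
Read 'b': {D} → {B}.
Read 'b': {B} → {B, D}.
Read 'c': {B, D} → {D}.
The final set {D} contains no accepting state.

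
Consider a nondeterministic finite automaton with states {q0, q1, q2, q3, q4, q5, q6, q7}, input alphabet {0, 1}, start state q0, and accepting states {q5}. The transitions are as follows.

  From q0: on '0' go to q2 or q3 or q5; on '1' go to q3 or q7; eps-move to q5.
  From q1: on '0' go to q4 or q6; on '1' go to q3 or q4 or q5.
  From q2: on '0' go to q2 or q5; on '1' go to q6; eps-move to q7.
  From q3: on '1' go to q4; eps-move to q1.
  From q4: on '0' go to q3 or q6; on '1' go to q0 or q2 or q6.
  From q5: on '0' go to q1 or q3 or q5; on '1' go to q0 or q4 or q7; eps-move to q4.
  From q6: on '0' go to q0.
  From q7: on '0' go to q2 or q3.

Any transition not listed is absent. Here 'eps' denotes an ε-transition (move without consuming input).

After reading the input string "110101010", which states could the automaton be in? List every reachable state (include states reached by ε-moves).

{q0, q1, q2, q3, q4, q5, q6, q7}

Start: ε-closure({q0}) = {q0, q4, q5}.
Read '1': {q0, q4, q5} → {q0, q1, q2, q3, q4, q5, q6, q7}.
Read '1': {q0, q1, q2, q3, q4, q5, q6, q7} → {q0, q1, q2, q3, q4, q5, q6, q7}.
Read '0': {q0, q1, q2, q3, q4, q5, q6, q7} → {q0, q1, q2, q3, q4, q5, q6, q7}.
Read '1': {q0, q1, q2, q3, q4, q5, q6, q7} → {q0, q1, q2, q3, q4, q5, q6, q7}.
Read '0': {q0, q1, q2, q3, q4, q5, q6, q7} → {q0, q1, q2, q3, q4, q5, q6, q7}.
Read '1': {q0, q1, q2, q3, q4, q5, q6, q7} → {q0, q1, q2, q3, q4, q5, q6, q7}.
Read '0': {q0, q1, q2, q3, q4, q5, q6, q7} → {q0, q1, q2, q3, q4, q5, q6, q7}.
Read '1': {q0, q1, q2, q3, q4, q5, q6, q7} → {q0, q1, q2, q3, q4, q5, q6, q7}.
Read '0': {q0, q1, q2, q3, q4, q5, q6, q7} → {q0, q1, q2, q3, q4, q5, q6, q7}.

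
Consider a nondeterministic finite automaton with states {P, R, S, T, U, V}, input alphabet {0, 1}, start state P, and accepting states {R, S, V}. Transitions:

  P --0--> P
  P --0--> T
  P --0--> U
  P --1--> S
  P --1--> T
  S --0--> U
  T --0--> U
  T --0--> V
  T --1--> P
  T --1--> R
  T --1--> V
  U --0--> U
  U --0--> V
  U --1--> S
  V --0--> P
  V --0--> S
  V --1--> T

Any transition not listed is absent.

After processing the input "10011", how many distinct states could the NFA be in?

3

Start in {P}.
Read '1': P→{S, T}; now {S, T}.
Read '0': S→{U}, T→{U, V}; now {U, V}.
Read '0': U→{U, V}, V→{P, S}; now {P, S, U, V}.
Read '1': P→{S, T}, S→∅, U→{S}, V→{T}; now {S, T}.
Read '1': S→∅, T→{P, R, V}; now {P, R, V}.
That set has 3 states.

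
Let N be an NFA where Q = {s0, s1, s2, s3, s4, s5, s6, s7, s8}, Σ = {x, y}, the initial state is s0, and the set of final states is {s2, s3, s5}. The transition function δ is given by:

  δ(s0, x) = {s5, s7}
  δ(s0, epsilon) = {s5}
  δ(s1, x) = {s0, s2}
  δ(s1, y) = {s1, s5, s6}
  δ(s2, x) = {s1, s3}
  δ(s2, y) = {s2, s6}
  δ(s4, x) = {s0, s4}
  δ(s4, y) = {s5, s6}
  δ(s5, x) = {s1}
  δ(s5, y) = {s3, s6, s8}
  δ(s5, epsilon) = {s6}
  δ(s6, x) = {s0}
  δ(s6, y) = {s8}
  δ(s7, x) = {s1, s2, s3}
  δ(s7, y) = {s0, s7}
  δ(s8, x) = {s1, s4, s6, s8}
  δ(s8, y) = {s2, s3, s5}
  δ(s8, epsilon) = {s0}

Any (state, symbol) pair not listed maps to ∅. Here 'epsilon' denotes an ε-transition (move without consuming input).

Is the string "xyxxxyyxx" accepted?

Yes

Start: ε-closure({s0}) = {s0, s5, s6}.
Read 'x': s0→{s5, s7}, s5→{s1}, s6→{s0}; union {s0, s1, s5, s7}; ε-closure = {s0, s1, s5, s6, s7}.
Read 'y': s0→∅, s1→{s1, s5, s6}, s5→{s3, s6, s8}, s6→{s8}, s7→{s0, s7}; now {s0, s1, s3, s5, s6, s7, s8}.
Read 'x': s0→{s5, s7}, s1→{s0, s2}, s3→∅, s5→{s1}, s6→{s0}, s7→{s1, s2, s3}, s8→{s1, s4, s6, s8}; now {s0, s1, s2, s3, s4, s5, s6, s7, s8}.
Read 'x': s0→{s5, s7}, s1→{s0, s2}, s2→{s1, s3}, s3→∅, s4→{s0, s4}, s5→{s1}, s6→{s0}, s7→{s1, s2, s3}, s8→{s1, s4, s6, s8}; now {s0, s1, s2, s3, s4, s5, s6, s7, s8}.
Read 'x': s0→{s5, s7}, s1→{s0, s2}, s2→{s1, s3}, s3→∅, s4→{s0, s4}, s5→{s1}, s6→{s0}, s7→{s1, s2, s3}, s8→{s1, s4, s6, s8}; now {s0, s1, s2, s3, s4, s5, s6, s7, s8}.
Read 'y': s0→∅, s1→{s1, s5, s6}, s2→{s2, s6}, s3→∅, s4→{s5, s6}, s5→{s3, s6, s8}, s6→{s8}, s7→{s0, s7}, s8→{s2, s3, s5}; now {s0, s1, s2, s3, s5, s6, s7, s8}.
Read 'y': s0→∅, s1→{s1, s5, s6}, s2→{s2, s6}, s3→∅, s5→{s3, s6, s8}, s6→{s8}, s7→{s0, s7}, s8→{s2, s3, s5}; now {s0, s1, s2, s3, s5, s6, s7, s8}.
Read 'x': s0→{s5, s7}, s1→{s0, s2}, s2→{s1, s3}, s3→∅, s5→{s1}, s6→{s0}, s7→{s1, s2, s3}, s8→{s1, s4, s6, s8}; now {s0, s1, s2, s3, s4, s5, s6, s7, s8}.
Read 'x': s0→{s5, s7}, s1→{s0, s2}, s2→{s1, s3}, s3→∅, s4→{s0, s4}, s5→{s1}, s6→{s0}, s7→{s1, s2, s3}, s8→{s1, s4, s6, s8}; now {s0, s1, s2, s3, s4, s5, s6, s7, s8}.
The final set {s0, s1, s2, s3, s4, s5, s6, s7, s8} contains the accepting states s2, s3, s5.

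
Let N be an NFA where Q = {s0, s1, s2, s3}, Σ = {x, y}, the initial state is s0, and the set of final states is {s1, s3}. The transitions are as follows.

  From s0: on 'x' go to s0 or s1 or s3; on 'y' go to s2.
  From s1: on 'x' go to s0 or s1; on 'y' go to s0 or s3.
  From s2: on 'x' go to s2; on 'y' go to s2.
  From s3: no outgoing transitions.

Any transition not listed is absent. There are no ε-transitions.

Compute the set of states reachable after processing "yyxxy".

Start in {s0}.
Read 'y': {s0} → {s2}.
Read 'y': {s2} → {s2}.
Read 'x': {s2} → {s2}.
Read 'x': {s2} → {s2}.
Read 'y': {s2} → {s2}.

{s2}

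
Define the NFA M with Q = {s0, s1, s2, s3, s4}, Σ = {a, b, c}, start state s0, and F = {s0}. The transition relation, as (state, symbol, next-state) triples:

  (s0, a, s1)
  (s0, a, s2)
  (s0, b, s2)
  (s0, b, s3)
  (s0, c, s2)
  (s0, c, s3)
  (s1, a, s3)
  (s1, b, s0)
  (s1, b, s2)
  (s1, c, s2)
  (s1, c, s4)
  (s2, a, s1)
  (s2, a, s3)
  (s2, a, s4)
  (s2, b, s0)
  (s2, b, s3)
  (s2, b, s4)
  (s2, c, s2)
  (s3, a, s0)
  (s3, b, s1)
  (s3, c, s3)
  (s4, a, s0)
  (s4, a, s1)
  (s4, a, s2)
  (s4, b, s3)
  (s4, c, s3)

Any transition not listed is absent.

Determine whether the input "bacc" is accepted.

No

Start in {s0}.
Read 'b': s0→{s2, s3}; now {s2, s3}.
Read 'a': s2→{s1, s3, s4}, s3→{s0}; now {s0, s1, s3, s4}.
Read 'c': s0→{s2, s3}, s1→{s2, s4}, s3→{s3}, s4→{s3}; now {s2, s3, s4}.
Read 'c': s2→{s2}, s3→{s3}, s4→{s3}; now {s2, s3}.
The final set {s2, s3} contains no accepting state.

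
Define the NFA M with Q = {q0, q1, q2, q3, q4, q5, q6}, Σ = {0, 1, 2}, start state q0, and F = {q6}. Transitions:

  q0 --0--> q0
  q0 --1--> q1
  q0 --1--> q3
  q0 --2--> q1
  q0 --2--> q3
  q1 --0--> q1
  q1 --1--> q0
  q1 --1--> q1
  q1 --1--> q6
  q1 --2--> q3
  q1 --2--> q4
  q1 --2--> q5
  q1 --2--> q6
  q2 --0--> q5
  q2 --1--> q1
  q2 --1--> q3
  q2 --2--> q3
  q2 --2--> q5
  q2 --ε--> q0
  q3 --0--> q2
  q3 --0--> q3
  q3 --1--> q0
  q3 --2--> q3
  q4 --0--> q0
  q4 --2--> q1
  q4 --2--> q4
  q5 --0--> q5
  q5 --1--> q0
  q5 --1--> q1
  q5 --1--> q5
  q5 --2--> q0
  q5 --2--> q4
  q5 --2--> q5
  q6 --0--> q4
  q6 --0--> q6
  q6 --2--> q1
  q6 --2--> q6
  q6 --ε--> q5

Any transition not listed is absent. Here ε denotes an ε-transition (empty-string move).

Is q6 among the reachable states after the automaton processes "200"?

No

Start in {q0}.
Read '2': q0→{q1, q3}; now {q1, q3}.
Read '0': q1→{q1}, q3→{q2, q3}; union {q1, q2, q3}; ε-closure = {q0, q1, q2, q3}.
Read '0': q0→{q0}, q1→{q1}, q2→{q5}, q3→{q2, q3}; now {q0, q1, q2, q3, q5}.
State q6 is not in {q0, q1, q2, q3, q5}.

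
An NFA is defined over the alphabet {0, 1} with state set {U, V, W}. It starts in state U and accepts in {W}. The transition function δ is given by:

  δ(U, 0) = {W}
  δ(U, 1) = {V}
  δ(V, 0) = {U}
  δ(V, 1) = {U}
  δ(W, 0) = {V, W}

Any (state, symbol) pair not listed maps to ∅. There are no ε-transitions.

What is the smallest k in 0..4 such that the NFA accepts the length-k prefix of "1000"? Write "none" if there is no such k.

3

Start in {U}.
Read '1': {U} → {V}.
Read '0': {V} → {U}.
Read '0': {U} → {W}.
None of the earlier sets intersect F, but {W} does.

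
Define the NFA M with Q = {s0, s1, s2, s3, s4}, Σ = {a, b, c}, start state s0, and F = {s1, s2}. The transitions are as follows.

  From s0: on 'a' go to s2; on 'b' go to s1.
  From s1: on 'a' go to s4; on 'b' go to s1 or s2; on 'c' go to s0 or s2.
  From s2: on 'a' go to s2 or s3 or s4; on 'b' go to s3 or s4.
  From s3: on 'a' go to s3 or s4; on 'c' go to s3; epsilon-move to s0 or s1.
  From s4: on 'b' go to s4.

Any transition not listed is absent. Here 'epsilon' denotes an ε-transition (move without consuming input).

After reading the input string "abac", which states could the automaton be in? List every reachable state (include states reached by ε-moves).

Start in {s0}.
Read 'a': s0→{s2}; now {s2}.
Read 'b': s2→{s3, s4}; union {s3, s4}; ε-closure = {s0, s1, s3, s4}.
Read 'a': s0→{s2}, s1→{s4}, s3→{s3, s4}, s4→∅; union {s2, s3, s4}; ε-closure = {s0, s1, s2, s3, s4}.
Read 'c': s0→∅, s1→{s0, s2}, s2→∅, s3→{s3}, s4→∅; union {s0, s2, s3}; ε-closure = {s0, s1, s2, s3}.

{s0, s1, s2, s3}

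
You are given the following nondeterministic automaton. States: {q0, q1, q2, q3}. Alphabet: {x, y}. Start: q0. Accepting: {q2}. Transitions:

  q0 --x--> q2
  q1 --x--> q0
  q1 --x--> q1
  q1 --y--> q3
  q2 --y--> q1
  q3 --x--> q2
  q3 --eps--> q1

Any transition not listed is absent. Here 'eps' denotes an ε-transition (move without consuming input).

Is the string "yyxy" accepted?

Start in {q0}.
Read 'y': q0→∅; now ∅.
The set is empty and remains empty for the remaining 3 symbols.
The final set ∅ contains no accepting state.

No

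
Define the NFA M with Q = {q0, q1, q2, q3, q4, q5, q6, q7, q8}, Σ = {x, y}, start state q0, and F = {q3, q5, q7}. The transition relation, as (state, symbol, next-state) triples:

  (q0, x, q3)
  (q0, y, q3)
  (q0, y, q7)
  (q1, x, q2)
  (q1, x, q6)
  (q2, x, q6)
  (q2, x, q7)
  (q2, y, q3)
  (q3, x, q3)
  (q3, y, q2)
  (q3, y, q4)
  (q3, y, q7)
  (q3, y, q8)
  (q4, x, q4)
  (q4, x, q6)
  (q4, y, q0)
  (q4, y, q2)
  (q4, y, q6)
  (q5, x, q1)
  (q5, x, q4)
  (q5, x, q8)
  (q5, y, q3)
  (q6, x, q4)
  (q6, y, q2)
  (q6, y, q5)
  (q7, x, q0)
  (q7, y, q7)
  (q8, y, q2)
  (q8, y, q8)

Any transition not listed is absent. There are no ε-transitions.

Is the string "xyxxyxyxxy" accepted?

Start in {q0}.
Read 'x': q0→{q3}; now {q3}.
Read 'y': q3→{q2, q4, q7, q8}; now {q2, q4, q7, q8}.
Read 'x': q2→{q6, q7}, q4→{q4, q6}, q7→{q0}, q8→∅; now {q0, q4, q6, q7}.
Read 'x': q0→{q3}, q4→{q4, q6}, q6→{q4}, q7→{q0}; now {q0, q3, q4, q6}.
Read 'y': q0→{q3, q7}, q3→{q2, q4, q7, q8}, q4→{q0, q2, q6}, q6→{q2, q5}; now {q0, q2, q3, q4, q5, q6, q7, q8}.
Read 'x': q0→{q3}, q2→{q6, q7}, q3→{q3}, q4→{q4, q6}, q5→{q1, q4, q8}, q6→{q4}, q7→{q0}, q8→∅; now {q0, q1, q3, q4, q6, q7, q8}.
Read 'y': q0→{q3, q7}, q1→∅, q3→{q2, q4, q7, q8}, q4→{q0, q2, q6}, q6→{q2, q5}, q7→{q7}, q8→{q2, q8}; now {q0, q2, q3, q4, q5, q6, q7, q8}.
Read 'x': q0→{q3}, q2→{q6, q7}, q3→{q3}, q4→{q4, q6}, q5→{q1, q4, q8}, q6→{q4}, q7→{q0}, q8→∅; now {q0, q1, q3, q4, q6, q7, q8}.
Read 'x': q0→{q3}, q1→{q2, q6}, q3→{q3}, q4→{q4, q6}, q6→{q4}, q7→{q0}, q8→∅; now {q0, q2, q3, q4, q6}.
Read 'y': q0→{q3, q7}, q2→{q3}, q3→{q2, q4, q7, q8}, q4→{q0, q2, q6}, q6→{q2, q5}; now {q0, q2, q3, q4, q5, q6, q7, q8}.
The final set {q0, q2, q3, q4, q5, q6, q7, q8} contains the accepting states q3, q5, q7.

Yes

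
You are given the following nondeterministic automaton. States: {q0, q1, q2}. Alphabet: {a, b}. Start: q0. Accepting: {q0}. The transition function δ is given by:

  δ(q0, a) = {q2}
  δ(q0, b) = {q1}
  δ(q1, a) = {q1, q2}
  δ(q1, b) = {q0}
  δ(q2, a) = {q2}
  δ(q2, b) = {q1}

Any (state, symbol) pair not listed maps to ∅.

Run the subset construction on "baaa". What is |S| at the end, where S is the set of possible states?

2

Start in {q0}.
Read 'b': {q0} → {q1}.
Read 'a': {q1} → {q1, q2}.
Read 'a': {q1, q2} → {q1, q2}.
Read 'a': {q1, q2} → {q1, q2}.
That set has 2 states.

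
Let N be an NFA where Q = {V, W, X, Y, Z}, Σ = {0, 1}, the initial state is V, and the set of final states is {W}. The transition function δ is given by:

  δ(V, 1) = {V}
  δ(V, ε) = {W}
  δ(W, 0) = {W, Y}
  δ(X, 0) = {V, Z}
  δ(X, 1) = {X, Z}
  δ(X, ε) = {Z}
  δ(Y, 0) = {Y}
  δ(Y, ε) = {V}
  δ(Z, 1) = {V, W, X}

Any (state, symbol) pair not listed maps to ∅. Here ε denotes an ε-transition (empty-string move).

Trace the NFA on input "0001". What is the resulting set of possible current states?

{V, W}

Start: ε-closure({V}) = {V, W}.
Read '0': V→∅, W→{W, Y}; union {W, Y}; ε-closure = {V, W, Y}.
Read '0': V→∅, W→{W, Y}, Y→{Y}; union {W, Y}; ε-closure = {V, W, Y}.
Read '0': V→∅, W→{W, Y}, Y→{Y}; union {W, Y}; ε-closure = {V, W, Y}.
Read '1': V→{V}, W→∅, Y→∅; union {V}; ε-closure = {V, W}.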